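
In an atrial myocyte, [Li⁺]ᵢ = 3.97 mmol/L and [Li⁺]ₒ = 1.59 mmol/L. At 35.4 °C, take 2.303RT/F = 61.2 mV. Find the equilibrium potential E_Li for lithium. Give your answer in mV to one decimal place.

-24.3 mV

E = (61.2/z) · log₁₀([Li⁺]_out/[Li⁺]_in) with z = +1.
= (61.2/1) · log₁₀(1.59/3.97) = 61.20 · log₁₀(0.4005)
= 61.20 · (-0.3974) = -24.32 mV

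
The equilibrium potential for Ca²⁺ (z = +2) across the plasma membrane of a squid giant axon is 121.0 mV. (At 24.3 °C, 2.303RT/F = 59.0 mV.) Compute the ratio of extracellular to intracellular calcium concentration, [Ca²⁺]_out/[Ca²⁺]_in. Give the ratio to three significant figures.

12600

log₁₀([out]/[in]) = E·z/(59.0) = 121.0 × 2 / 59.0 = 4.1017
[out]/[in] = 10^(4.1017) = 1.264e+04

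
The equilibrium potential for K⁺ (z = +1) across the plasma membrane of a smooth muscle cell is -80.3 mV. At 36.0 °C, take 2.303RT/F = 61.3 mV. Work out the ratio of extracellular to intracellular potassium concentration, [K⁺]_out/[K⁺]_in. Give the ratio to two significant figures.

log₁₀([out]/[in]) = E·z/(61.3) = -80.3 × 1 / 61.3 = -1.3100
[out]/[in] = 10^(-1.3100) = 0.04898

0.049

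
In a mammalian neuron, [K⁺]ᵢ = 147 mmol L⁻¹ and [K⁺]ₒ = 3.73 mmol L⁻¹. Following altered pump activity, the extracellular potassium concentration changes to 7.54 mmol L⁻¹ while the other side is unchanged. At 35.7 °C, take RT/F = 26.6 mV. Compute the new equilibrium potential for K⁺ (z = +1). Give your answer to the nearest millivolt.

After the shift: [K⁺]_out = 7.54, [K⁺]_in = 147 mmol L⁻¹.
E_new = (26.6/1)·ln(7.54/147) = 26.60 · (-2.9702) = -79.01 mV

-79 mV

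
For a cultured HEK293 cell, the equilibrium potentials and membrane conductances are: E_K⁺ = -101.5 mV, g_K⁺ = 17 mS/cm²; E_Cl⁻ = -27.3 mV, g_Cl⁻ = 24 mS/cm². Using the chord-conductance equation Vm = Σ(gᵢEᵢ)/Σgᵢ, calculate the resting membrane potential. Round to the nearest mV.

Σ gᵢEᵢ = 17·(-101.5) + 24·(-27.3) = -2380.70
Σ gᵢ = 17 + 24 = 41
Vm = -2380.70 / 41 = -58.07 mV

-58 mV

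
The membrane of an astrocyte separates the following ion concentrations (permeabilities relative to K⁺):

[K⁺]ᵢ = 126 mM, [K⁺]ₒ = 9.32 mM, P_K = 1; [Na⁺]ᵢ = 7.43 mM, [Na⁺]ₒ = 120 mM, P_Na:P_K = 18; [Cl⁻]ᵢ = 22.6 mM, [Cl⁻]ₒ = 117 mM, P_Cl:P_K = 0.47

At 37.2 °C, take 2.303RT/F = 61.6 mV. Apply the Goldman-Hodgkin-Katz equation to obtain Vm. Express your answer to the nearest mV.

52 mV

Vm = 61.6 · log₁₀[(Σ P·[cation]ₒ + Σ P·[anion]ᵢ) / (Σ P·[cation]ᵢ + Σ P·[anion]ₒ)]
Numerator = 1×9.32 + 18×120 + 0.47×22.6 = 2180
Denominator = 1×126 + 18×7.43 + 0.47×117 = 314.7
Vm = 61.6 · log₁₀(6.9264) = 61.6 × (0.8405) = 51.78 mV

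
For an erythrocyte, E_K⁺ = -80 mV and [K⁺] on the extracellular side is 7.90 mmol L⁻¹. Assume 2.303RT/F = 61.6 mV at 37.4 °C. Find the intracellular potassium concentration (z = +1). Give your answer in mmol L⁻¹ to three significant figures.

157 mmol L⁻¹

Nernst: E = (61.6/1) · log₁₀([out]/[in]), so log₁₀([out]/[in]) = -80.0 × 1 / 61.6 = -1.2987.
[out]/[in] = 10^(-1.2987) = 0.05027.
[in] = 7.90 / 0.05027 = 157.2 mmol L⁻¹.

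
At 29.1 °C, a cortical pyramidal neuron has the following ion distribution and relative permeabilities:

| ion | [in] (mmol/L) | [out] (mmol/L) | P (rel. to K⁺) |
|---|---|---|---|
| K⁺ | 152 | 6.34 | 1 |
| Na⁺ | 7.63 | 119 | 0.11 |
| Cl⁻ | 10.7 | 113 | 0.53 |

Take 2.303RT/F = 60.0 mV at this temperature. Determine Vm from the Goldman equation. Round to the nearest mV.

-56 mV

Vm = 60.0 · log₁₀[(Σ P·[cation]ₒ + Σ P·[anion]ᵢ) / (Σ P·[cation]ᵢ + Σ P·[anion]ₒ)]
Numerator = 1×6.34 + 0.11×119 + 0.53×10.7 = 25.1
Denominator = 1×152 + 0.11×7.63 + 0.53×113 = 212.7
Vm = 60.0 · log₁₀(0.118) = 60.0 × (-0.9281) = -55.69 mV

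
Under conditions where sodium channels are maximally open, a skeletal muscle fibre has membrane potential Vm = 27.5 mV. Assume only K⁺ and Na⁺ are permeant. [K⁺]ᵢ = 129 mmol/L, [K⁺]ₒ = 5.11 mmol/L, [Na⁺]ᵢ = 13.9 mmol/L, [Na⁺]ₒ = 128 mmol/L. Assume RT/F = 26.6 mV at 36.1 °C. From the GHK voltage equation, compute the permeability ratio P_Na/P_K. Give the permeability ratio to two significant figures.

4.0

Let α = P_Na/P_K. GHK: Vm = 26.6·ln[(Kₒ + α·Naₒ)/(Kᵢ + α·Naᵢ)].
e^(Vm/26.6) = e^(27.5/26.6) = 2.8118
So 2.8118·(Kᵢ + α·Naᵢ) = Kₒ + α·Naₒ → α = (2.8118·129.0 − 5.11) / (128.0 − 2.8118·13.9)
α = (362.7 − 5.11) / (128.0 − 39.08) = 357.6/88.92 = 4.022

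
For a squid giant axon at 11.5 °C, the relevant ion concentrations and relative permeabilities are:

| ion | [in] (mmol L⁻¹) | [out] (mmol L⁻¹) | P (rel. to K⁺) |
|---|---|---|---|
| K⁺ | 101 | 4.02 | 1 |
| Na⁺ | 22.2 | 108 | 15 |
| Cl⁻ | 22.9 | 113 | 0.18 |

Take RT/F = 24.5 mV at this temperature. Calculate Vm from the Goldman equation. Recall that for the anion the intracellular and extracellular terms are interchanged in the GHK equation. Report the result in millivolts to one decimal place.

Vm = 24.5 · ln[(Σ P·[cation]ₒ + Σ P·[anion]ᵢ) / (Σ P·[cation]ᵢ + Σ P·[anion]ₒ)]
Numerator = 1×4.02 + 15×108 + 0.18×22.9 = 1628
Denominator = 1×101 + 15×22.2 + 0.18×113 = 454.3
Vm = 24.5 · ln(3.5835) = 24.5 × (1.2763) = 31.27 mV

31.3 mV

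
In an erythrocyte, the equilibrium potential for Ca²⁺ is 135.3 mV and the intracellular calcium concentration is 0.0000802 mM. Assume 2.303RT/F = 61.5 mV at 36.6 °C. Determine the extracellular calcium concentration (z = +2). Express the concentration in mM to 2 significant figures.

Nernst: E = (61.5/2) · log₁₀([out]/[in]), so log₁₀([out]/[in]) = 135.3 × 2 / 61.5 = 4.4000.
[out]/[in] = 10^(4.4000) = 2.512e+04.
[out] = 2.512e+04 × 0.0000802 = 2.015 mM.

2.0 mM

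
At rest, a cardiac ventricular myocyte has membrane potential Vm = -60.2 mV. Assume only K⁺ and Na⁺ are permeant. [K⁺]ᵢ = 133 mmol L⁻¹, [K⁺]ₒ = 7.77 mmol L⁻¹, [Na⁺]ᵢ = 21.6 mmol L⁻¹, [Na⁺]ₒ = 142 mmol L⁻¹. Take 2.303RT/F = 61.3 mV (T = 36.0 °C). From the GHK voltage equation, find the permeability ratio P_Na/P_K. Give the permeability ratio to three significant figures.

0.0436

Let α = P_Na/P_K. GHK: Vm = 61.3·log₁₀[(Kₒ + α·Naₒ)/(Kᵢ + α·Naᵢ)].
10^(Vm/61.3) = 10^(-60.2/61.3) = 0.10422
So 0.10422·(Kᵢ + α·Naᵢ) = Kₒ + α·Naₒ → α = (0.10422·133.0 − 7.77) / (142.0 − 0.10422·21.6)
α = (13.86 − 7.77) / (142.0 − 2.251) = 6.091/139.7 = 0.04359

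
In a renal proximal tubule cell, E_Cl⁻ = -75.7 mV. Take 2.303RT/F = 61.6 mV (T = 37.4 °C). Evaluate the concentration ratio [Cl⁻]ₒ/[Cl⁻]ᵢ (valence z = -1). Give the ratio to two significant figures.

17

log₁₀([out]/[in]) = E·z/(61.6) = -75.7 × -1 / 61.6 = 1.2289
[out]/[in] = 10^(1.2289) = 16.94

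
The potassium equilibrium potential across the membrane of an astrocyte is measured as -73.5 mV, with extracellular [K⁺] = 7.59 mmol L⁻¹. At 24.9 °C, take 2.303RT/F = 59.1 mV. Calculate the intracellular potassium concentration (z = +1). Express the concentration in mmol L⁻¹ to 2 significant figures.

Nernst: E = (59.1/1) · log₁₀([out]/[in]), so log₁₀([out]/[in]) = -73.5 × 1 / 59.1 = -1.2437.
[out]/[in] = 10^(-1.2437) = 0.05706.
[in] = 7.59 / 0.05706 = 133 mmol L⁻¹.

130 mmol L⁻¹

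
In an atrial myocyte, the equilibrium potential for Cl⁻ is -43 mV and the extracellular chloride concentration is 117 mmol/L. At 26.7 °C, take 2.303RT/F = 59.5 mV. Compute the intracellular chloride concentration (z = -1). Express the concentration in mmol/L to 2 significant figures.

Nernst: E = (59.5/-1) · log₁₀([out]/[in]), so log₁₀([out]/[in]) = -43.0 × -1 / 59.5 = 0.7227.
[out]/[in] = 10^(0.7227) = 5.281.
[in] = 117 / 5.281 = 22.16 mmol/L.

22 mmol/L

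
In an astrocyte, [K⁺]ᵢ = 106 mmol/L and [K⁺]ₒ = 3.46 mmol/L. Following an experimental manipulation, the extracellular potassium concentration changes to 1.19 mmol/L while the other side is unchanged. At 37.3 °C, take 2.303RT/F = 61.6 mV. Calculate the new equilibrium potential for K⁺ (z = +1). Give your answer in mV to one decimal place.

After the shift: [K⁺]_out = 1.19, [K⁺]_in = 106 mmol/L.
E_new = (61.6/1)·log₁₀(1.19/106) = 61.60 · (-1.9498) = -120.11 mV

-120.1 mV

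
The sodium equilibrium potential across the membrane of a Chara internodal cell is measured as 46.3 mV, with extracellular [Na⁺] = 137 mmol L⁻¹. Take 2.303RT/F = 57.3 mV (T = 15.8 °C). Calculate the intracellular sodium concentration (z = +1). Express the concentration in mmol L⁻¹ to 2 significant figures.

Nernst: E = (57.3/1) · log₁₀([out]/[in]), so log₁₀([out]/[in]) = 46.3 × 1 / 57.3 = 0.8080.
[out]/[in] = 10^(0.8080) = 6.427.
[in] = 137 / 6.427 = 21.32 mmol L⁻¹.

21 mmol L⁻¹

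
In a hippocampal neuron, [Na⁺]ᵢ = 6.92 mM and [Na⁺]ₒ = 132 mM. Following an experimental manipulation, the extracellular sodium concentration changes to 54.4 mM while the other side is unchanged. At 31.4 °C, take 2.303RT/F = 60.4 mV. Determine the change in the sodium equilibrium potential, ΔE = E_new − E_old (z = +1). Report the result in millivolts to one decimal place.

-23.3 mV

E_old = (60.4/1)·log₁₀(132/6.92) = 77.34 mV
E_new = (60.4/1)·log₁₀(54.4/6.92) = 54.09 mV
ΔE = 54.09 − (77.34) = -23.25 mV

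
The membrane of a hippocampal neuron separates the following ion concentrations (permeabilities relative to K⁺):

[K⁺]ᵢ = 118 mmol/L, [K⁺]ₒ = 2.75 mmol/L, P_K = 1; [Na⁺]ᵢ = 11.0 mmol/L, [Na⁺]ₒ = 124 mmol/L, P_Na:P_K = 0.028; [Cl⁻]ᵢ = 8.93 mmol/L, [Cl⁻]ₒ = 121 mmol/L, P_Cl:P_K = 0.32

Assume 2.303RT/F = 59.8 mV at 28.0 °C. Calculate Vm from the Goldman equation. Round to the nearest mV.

Vm = 59.8 · log₁₀[(Σ P·[cation]ₒ + Σ P·[anion]ᵢ) / (Σ P·[cation]ᵢ + Σ P·[anion]ₒ)]
Numerator = 1×2.75 + 0.028×124 + 0.32×8.93 = 9.08
Denominator = 1×118 + 0.028×11.0 + 0.32×121 = 157
Vm = 59.8 · log₁₀(0.057822) = 59.8 × (-1.2379) = -74.03 mV

-74 mV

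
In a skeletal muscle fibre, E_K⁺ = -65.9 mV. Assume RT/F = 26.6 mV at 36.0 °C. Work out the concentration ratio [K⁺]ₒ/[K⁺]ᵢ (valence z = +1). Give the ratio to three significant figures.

0.0840

ln([out]/[in]) = E·z/(26.6) = -65.9 × 1 / 26.6 = -2.4774
[out]/[in] = e^(-2.4774) = 0.08396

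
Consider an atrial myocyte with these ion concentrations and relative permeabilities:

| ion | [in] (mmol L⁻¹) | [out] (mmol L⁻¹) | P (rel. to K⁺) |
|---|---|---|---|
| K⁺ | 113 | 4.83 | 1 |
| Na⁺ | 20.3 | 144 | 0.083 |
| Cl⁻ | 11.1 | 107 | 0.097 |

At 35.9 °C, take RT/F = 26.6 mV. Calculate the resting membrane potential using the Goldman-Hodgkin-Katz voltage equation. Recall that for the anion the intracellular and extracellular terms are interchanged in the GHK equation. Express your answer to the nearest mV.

Vm = 26.6 · ln[(Σ P·[cation]ₒ + Σ P·[anion]ᵢ) / (Σ P·[cation]ᵢ + Σ P·[anion]ₒ)]
Numerator = 1×4.83 + 0.083×144 + 0.097×11.1 = 17.86
Denominator = 1×113 + 0.083×20.3 + 0.097×107 = 125.1
Vm = 26.6 · ln(0.1428) = 26.6 × (-1.9463) = -51.77 mV

-52 mV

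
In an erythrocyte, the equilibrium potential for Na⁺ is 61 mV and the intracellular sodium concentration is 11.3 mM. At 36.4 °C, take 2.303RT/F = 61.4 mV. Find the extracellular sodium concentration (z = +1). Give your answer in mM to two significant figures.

Nernst: E = (61.4/1) · log₁₀([out]/[in]), so log₁₀([out]/[in]) = 61.0 × 1 / 61.4 = 0.9935.
[out]/[in] = 10^(0.9935) = 9.851.
[out] = 9.851 × 11.3 = 111.3 mM.

110 mM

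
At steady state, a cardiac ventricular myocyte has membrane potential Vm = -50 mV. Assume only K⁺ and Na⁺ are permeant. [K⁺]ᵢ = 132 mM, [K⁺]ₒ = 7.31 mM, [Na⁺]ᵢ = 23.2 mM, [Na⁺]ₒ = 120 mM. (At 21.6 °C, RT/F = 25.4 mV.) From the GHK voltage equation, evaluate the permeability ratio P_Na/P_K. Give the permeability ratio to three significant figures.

0.0953

Let α = P_Na/P_K. GHK: Vm = 25.4·ln[(Kₒ + α·Naₒ)/(Kᵢ + α·Naᵢ)].
e^(Vm/25.4) = e^(-50.0/25.4) = 0.13967
So 0.13967·(Kᵢ + α·Naᵢ) = Kₒ + α·Naₒ → α = (0.13967·132.0 − 7.31) / (120.0 − 0.13967·23.2)
α = (18.44 − 7.31) / (120.0 − 3.24) = 11.13/116.8 = 0.09529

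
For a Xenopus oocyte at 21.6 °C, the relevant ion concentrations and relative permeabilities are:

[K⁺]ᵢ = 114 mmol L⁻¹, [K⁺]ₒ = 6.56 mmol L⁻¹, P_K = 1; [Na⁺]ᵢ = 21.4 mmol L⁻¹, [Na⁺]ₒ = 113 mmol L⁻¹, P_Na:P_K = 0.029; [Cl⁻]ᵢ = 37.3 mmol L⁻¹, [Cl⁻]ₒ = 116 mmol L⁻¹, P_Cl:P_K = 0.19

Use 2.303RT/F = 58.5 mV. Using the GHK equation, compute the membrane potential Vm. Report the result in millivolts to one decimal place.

-53.1 mV

Vm = 58.5 · log₁₀[(Σ P·[cation]ₒ + Σ P·[anion]ᵢ) / (Σ P·[cation]ᵢ + Σ P·[anion]ₒ)]
Numerator = 1×6.56 + 0.029×113 + 0.19×37.3 = 16.92
Denominator = 1×114 + 0.029×21.4 + 0.19×116 = 136.7
Vm = 58.5 · log₁₀(0.12384) = 58.5 × (-0.9071) = -53.07 mV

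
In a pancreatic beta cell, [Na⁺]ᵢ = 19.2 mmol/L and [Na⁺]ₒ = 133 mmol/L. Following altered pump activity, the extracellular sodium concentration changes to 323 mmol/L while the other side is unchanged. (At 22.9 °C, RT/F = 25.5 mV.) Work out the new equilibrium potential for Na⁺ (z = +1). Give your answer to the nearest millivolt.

After the shift: [Na⁺]_out = 323, [Na⁺]_in = 19.2 mmol/L.
E_new = (25.5/1)·ln(323/19.2) = 25.50 · (2.8227) = 71.98 mV

72 mV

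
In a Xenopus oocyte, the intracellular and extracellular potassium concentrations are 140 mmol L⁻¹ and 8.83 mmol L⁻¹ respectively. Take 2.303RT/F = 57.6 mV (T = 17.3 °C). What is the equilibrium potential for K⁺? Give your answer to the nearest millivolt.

-69 mV

E = (57.6/z) · log₁₀([K⁺]_out/[K⁺]_in) with z = +1.
= (57.6/1) · log₁₀(8.83/140) = 57.60 · log₁₀(0.06307)
= 57.60 · (-1.2002) = -69.13 mV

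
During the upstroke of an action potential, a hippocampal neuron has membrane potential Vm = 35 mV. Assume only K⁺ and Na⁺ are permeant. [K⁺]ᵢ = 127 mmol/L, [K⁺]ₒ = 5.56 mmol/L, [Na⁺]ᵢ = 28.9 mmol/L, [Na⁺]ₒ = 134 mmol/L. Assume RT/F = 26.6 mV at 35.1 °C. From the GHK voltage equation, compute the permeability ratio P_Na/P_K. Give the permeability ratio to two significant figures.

Let α = P_Na/P_K. GHK: Vm = 26.6·ln[(Kₒ + α·Naₒ)/(Kᵢ + α·Naᵢ)].
e^(Vm/26.6) = e^(35.0/26.6) = 3.7277
So 3.7277·(Kᵢ + α·Naᵢ) = Kₒ + α·Naₒ → α = (3.7277·127.0 − 5.56) / (134.0 − 3.7277·28.9)
α = (473.4 − 5.56) / (134.0 − 107.7) = 467.9/26.27 = 17.81

18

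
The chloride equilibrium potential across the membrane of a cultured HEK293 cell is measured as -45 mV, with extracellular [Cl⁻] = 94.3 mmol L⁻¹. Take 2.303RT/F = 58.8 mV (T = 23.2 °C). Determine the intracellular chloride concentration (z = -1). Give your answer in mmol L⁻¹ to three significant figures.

Nernst: E = (58.8/-1) · log₁₀([out]/[in]), so log₁₀([out]/[in]) = -45.0 × -1 / 58.8 = 0.7653.
[out]/[in] = 10^(0.7653) = 5.825.
[in] = 94.3 / 5.825 = 16.19 mmol L⁻¹.

16.2 mmol L⁻¹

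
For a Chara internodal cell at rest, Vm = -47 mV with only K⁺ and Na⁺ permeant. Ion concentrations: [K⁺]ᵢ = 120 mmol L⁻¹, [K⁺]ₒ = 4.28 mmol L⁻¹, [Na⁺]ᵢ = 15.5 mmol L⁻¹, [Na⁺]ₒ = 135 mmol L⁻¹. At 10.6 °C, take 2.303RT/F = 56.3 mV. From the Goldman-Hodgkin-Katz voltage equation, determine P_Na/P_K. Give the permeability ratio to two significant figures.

0.10

Let α = P_Na/P_K. GHK: Vm = 56.3·log₁₀[(Kₒ + α·Naₒ)/(Kᵢ + α·Naᵢ)].
10^(Vm/56.3) = 10^(-47.0/56.3) = 0.14628
So 0.14628·(Kᵢ + α·Naᵢ) = Kₒ + α·Naₒ → α = (0.14628·120.0 − 4.28) / (135.0 − 0.14628·15.5)
α = (17.55 − 4.28) / (135.0 − 2.267) = 13.27/132.7 = 0.1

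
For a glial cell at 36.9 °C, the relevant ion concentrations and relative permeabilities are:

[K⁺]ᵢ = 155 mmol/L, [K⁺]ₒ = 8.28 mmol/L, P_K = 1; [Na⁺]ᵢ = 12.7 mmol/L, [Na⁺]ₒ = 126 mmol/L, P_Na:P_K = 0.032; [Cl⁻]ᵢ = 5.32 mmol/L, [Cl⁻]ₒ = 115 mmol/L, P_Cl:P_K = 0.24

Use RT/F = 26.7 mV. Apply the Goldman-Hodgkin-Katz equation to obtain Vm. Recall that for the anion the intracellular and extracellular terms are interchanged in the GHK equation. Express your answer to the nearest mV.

Vm = 26.7 · ln[(Σ P·[cation]ₒ + Σ P·[anion]ᵢ) / (Σ P·[cation]ᵢ + Σ P·[anion]ₒ)]
Numerator = 1×8.28 + 0.032×126 + 0.24×5.32 = 13.59
Denominator = 1×155 + 0.032×12.7 + 0.24×115 = 183
Vm = 26.7 · ln(0.074253) = 26.7 × (-2.6003) = -69.43 mV

-69 mV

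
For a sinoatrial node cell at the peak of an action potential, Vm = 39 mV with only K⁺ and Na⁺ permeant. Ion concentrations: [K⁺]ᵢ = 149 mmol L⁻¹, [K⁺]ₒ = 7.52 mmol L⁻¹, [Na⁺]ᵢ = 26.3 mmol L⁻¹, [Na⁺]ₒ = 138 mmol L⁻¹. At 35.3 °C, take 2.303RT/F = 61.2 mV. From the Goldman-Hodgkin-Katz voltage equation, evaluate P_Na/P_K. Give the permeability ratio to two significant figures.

27

Let α = P_Na/P_K. GHK: Vm = 61.2·log₁₀[(Kₒ + α·Naₒ)/(Kᵢ + α·Naᵢ)].
10^(Vm/61.2) = 10^(39.0/61.2) = 4.3377
So 4.3377·(Kᵢ + α·Naᵢ) = Kₒ + α·Naₒ → α = (4.3377·149.0 − 7.52) / (138.0 − 4.3377·26.3)
α = (646.3 − 7.52) / (138.0 − 114.1) = 638.8/23.92 = 26.71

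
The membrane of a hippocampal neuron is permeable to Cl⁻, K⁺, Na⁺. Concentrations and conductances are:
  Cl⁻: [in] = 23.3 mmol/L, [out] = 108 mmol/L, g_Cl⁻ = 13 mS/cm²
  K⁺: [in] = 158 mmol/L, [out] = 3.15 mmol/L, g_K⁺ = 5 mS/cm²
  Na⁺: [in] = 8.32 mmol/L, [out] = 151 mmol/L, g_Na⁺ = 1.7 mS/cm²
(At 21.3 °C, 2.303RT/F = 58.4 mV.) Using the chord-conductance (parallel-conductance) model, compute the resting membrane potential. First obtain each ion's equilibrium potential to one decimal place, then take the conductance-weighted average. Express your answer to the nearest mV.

E_Cl⁻ = (58.4/-1)·log₁₀(108/23.3) = -38.9 mV
E_K⁺ = (58.4/1)·log₁₀(3.15/158) = -99.3 mV
E_Na⁺ = (58.4/1)·log₁₀(151/8.32) = 73.5 mV
Vm = (Σ gᵢEᵢ)/(Σ gᵢ) = (13·-38.9 + 5·-99.3 + 1.7·73.5) / (13 + 5 + 1.7)
= -877.25 / 19.7 = -44.53 mV

-45 mV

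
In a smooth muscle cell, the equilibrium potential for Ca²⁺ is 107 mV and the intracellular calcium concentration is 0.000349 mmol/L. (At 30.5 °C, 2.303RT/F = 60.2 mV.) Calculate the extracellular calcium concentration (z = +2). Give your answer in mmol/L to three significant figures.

Nernst: E = (60.2/2) · log₁₀([out]/[in]), so log₁₀([out]/[in]) = 107.0 × 2 / 60.2 = 3.5548.
[out]/[in] = 10^(3.5548) = 3588.
[out] = 3588 × 0.000349 = 1.252 mmol/L.

1.25 mmol/L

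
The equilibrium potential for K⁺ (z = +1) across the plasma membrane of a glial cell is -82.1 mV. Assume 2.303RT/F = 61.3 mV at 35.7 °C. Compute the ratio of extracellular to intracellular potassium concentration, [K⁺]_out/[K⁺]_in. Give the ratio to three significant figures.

0.0458

log₁₀([out]/[in]) = E·z/(61.3) = -82.1 × 1 / 61.3 = -1.3393
[out]/[in] = 10^(-1.3393) = 0.04578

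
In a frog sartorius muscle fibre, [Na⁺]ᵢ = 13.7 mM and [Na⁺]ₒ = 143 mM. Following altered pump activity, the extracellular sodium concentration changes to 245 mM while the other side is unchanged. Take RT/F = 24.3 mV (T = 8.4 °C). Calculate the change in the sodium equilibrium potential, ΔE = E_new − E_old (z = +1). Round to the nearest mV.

E_old = (24.3/1)·ln(143/13.7) = 56.99 mV
E_new = (24.3/1)·ln(245/13.7) = 70.08 mV
ΔE = 70.08 − (56.99) = 13.08 mV

13 mV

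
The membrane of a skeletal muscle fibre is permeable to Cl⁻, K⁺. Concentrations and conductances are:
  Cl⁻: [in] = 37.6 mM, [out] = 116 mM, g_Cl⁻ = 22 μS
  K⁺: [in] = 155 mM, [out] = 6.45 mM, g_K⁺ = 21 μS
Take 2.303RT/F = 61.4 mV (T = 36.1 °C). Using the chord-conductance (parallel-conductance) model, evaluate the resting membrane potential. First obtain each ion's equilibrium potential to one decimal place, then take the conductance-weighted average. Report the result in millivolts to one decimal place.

E_Cl⁻ = (61.4/-1)·log₁₀(116/37.6) = -30.0 mV
E_K⁺ = (61.4/1)·log₁₀(6.45/155) = -84.8 mV
Vm = (Σ gᵢEᵢ)/(Σ gᵢ) = (22·-30.0 + 21·-84.8) / (22 + 21)
= -2440.80 / 43 = -56.76 mV

-56.8 mV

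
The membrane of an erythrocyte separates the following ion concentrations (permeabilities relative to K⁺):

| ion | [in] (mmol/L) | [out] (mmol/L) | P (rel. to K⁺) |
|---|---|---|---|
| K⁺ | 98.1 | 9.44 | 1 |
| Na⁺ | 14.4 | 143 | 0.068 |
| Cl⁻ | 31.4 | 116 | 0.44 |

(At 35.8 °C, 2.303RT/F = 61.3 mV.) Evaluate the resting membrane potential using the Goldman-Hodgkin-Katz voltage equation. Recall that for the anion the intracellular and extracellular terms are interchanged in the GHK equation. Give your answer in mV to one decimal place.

-40.3 mV

Vm = 61.3 · log₁₀[(Σ P·[cation]ₒ + Σ P·[anion]ᵢ) / (Σ P·[cation]ᵢ + Σ P·[anion]ₒ)]
Numerator = 1×9.44 + 0.068×143 + 0.44×31.4 = 32.98
Denominator = 1×98.1 + 0.068×14.4 + 0.44×116 = 150.1
Vm = 61.3 · log₁₀(0.21969) = 61.3 × (-0.6582) = -40.35 mV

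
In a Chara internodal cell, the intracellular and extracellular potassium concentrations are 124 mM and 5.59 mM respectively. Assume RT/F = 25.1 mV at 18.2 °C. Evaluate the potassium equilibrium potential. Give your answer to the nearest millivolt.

E = (25.1/z) · ln([K⁺]_out/[K⁺]_in) with z = +1.
= (25.1/1) · ln(5.59/124) = 25.10 · ln(0.04508)
= 25.10 · (-3.0993) = -77.79 mV

-78 mV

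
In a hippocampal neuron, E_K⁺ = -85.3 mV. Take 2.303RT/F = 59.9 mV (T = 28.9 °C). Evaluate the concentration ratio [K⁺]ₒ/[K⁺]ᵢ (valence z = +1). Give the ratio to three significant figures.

log₁₀([out]/[in]) = E·z/(59.9) = -85.3 × 1 / 59.9 = -1.4240
[out]/[in] = 10^(-1.4240) = 0.03767

0.0377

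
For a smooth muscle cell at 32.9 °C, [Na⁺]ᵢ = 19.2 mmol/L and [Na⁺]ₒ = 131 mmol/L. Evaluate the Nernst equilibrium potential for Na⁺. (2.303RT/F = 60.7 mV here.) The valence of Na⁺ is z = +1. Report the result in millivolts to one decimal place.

50.6 mV

E = (60.7/z) · log₁₀([Na⁺]_out/[Na⁺]_in) with z = +1.
= (60.7/1) · log₁₀(131/19.2) = 60.70 · log₁₀(6.823)
= 60.70 · (0.8340) = 50.62 mV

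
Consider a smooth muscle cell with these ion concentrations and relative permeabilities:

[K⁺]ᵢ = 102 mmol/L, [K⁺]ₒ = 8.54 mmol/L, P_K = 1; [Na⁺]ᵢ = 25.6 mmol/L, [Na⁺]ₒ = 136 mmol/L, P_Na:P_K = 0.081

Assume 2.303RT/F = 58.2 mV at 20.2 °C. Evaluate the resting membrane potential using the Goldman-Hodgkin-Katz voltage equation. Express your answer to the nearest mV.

-42 mV

Vm = 58.2 · log₁₀[(Σ P·[cation]ₒ + Σ P·[anion]ᵢ) / (Σ P·[cation]ᵢ + Σ P·[anion]ₒ)]
Numerator = 1×8.54 + 0.081×136 = 19.56
Denominator = 1×102 + 0.081×25.6 = 104.1
Vm = 58.2 · log₁₀(0.18791) = 58.2 × (-0.7261) = -42.26 mV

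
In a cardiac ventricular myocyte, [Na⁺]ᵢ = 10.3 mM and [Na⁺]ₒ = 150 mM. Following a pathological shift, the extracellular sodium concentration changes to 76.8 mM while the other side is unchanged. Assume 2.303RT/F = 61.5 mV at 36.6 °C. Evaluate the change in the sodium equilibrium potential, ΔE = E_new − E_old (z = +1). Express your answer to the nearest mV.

E_old = (61.5/1)·log₁₀(150/10.3) = 71.54 mV
E_new = (61.5/1)·log₁₀(76.8/10.3) = 53.66 mV
ΔE = 53.66 − (71.54) = -17.88 mV

-18 mV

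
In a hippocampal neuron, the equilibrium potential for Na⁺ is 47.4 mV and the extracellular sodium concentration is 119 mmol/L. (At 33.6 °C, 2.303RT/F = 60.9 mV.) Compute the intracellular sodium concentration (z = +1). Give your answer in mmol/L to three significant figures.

Nernst: E = (60.9/1) · log₁₀([out]/[in]), so log₁₀([out]/[in]) = 47.4 × 1 / 60.9 = 0.7783.
[out]/[in] = 10^(0.7783) = 6.002.
[in] = 119 / 6.002 = 19.83 mmol/L.

19.8 mmol/L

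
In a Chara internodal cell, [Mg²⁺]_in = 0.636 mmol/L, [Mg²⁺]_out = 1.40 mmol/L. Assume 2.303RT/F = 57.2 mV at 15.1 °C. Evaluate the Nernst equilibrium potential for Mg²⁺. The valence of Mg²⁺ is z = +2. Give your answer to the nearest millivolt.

E = (57.2/z) · log₁₀([Mg²⁺]_out/[Mg²⁺]_in) with z = +2.
= (57.2/2) · log₁₀(1.40/0.636) = 28.60 · log₁₀(2.201)
= 28.60 · (0.3427) = 9.80 mV

10 mV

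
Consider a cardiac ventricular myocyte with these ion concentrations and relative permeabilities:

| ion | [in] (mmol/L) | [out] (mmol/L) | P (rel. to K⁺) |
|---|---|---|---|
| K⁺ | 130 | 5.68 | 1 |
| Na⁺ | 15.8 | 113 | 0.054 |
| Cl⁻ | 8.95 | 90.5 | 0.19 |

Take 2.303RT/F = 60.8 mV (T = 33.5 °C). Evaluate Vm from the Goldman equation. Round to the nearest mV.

Vm = 60.8 · log₁₀[(Σ P·[cation]ₒ + Σ P·[anion]ᵢ) / (Σ P·[cation]ᵢ + Σ P·[anion]ₒ)]
Numerator = 1×5.68 + 0.054×113 + 0.19×8.95 = 13.48
Denominator = 1×130 + 0.054×15.8 + 0.19×90.5 = 148
Vm = 60.8 · log₁₀(0.091068) = 60.8 × (-1.0406) = -63.27 mV

-63 mV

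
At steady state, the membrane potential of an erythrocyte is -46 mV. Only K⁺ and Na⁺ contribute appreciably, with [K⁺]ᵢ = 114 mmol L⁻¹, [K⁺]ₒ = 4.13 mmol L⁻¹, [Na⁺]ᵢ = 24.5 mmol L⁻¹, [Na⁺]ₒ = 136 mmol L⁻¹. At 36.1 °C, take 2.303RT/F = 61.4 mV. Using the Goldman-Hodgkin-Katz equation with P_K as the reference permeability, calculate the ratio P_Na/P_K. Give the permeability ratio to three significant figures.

Let α = P_Na/P_K. GHK: Vm = 61.4·log₁₀[(Kₒ + α·Naₒ)/(Kᵢ + α·Naᵢ)].
10^(Vm/61.4) = 10^(-46.0/61.4) = 0.17816
So 0.17816·(Kᵢ + α·Naᵢ) = Kₒ + α·Naₒ → α = (0.17816·114.0 − 4.13) / (136.0 − 0.17816·24.5)
α = (20.31 − 4.13) / (136.0 − 4.365) = 16.18/131.6 = 0.1229

0.123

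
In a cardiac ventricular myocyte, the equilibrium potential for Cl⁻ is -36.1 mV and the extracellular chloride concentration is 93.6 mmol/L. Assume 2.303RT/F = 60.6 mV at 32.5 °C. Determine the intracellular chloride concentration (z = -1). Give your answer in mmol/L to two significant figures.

24 mmol/L

Nernst: E = (60.6/-1) · log₁₀([out]/[in]), so log₁₀([out]/[in]) = -36.1 × -1 / 60.6 = 0.5957.
[out]/[in] = 10^(0.5957) = 3.942.
[in] = 93.6 / 3.942 = 23.74 mmol/L.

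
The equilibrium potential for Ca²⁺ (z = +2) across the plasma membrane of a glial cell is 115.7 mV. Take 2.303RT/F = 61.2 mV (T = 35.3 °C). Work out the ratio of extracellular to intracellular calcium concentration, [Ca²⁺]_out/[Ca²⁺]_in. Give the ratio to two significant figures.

log₁₀([out]/[in]) = E·z/(61.2) = 115.7 × 2 / 61.2 = 3.7810
[out]/[in] = 10^(3.7810) = 6040

6000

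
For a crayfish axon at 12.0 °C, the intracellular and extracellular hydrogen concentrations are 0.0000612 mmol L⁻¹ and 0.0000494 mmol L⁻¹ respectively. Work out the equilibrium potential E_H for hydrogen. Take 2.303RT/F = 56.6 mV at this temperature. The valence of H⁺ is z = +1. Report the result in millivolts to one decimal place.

E = (56.6/z) · log₁₀([H⁺]_out/[H⁺]_in) with z = +1.
= (56.6/1) · log₁₀(0.0000494/0.0000612) = 56.60 · log₁₀(0.8072)
= 56.60 · (-0.0930) = -5.27 mV

-5.3 mV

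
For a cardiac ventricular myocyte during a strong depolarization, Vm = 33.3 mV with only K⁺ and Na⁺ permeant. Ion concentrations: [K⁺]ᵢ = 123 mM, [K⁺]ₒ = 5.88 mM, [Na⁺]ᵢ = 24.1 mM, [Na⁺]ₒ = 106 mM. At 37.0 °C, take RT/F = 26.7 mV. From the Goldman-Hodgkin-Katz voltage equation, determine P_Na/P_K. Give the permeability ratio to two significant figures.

19

Let α = P_Na/P_K. GHK: Vm = 26.7·ln[(Kₒ + α·Naₒ)/(Kᵢ + α·Naᵢ)].
e^(Vm/26.7) = e^(33.3/26.7) = 3.4806
So 3.4806·(Kᵢ + α·Naᵢ) = Kₒ + α·Naₒ → α = (3.4806·123.0 − 5.88) / (106.0 − 3.4806·24.1)
α = (428.1 − 5.88) / (106.0 − 83.88) = 422.2/22.12 = 19.09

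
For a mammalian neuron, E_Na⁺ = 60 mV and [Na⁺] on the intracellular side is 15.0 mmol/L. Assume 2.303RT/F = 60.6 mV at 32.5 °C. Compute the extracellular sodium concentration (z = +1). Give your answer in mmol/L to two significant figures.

150 mmol/L

Nernst: E = (60.6/1) · log₁₀([out]/[in]), so log₁₀([out]/[in]) = 60.0 × 1 / 60.6 = 0.9901.
[out]/[in] = 10^(0.9901) = 9.775.
[out] = 9.775 × 15.0 = 146.6 mmol/L.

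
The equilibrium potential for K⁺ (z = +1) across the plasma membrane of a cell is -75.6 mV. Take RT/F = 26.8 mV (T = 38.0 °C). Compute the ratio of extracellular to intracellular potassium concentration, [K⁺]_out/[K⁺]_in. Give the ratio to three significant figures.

0.0596

ln([out]/[in]) = E·z/(26.8) = -75.6 × 1 / 26.8 = -2.8209
[out]/[in] = e^(-2.8209) = 0.05955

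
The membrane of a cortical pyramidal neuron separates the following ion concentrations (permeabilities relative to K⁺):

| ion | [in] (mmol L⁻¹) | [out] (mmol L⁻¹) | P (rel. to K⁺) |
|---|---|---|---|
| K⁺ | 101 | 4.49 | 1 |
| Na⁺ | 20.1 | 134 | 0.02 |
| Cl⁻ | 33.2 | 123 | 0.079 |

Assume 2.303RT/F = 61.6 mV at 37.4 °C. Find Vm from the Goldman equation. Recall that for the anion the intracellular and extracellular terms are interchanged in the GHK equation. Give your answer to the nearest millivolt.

Vm = 61.6 · log₁₀[(Σ P·[cation]ₒ + Σ P·[anion]ᵢ) / (Σ P·[cation]ᵢ + Σ P·[anion]ₒ)]
Numerator = 1×4.49 + 0.02×134 + 0.079×33.2 = 9.793
Denominator = 1×101 + 0.02×20.1 + 0.079×123 = 111.1
Vm = 61.6 · log₁₀(0.088129) = 61.6 × (-1.0549) = -64.98 mV

-65 mV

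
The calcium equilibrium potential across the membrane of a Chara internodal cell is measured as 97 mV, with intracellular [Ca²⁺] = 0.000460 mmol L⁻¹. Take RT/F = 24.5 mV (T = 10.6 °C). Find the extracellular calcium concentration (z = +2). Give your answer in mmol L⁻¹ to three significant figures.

Nernst: E = (24.5/2) · ln([out]/[in]), so ln([out]/[in]) = 97.0 × 2 / 24.5 = 7.9184.
[out]/[in] = e^(7.9184) = 2747.
[out] = 2747 × 0.000460 = 1.264 mmol L⁻¹.

1.26 mmol L⁻¹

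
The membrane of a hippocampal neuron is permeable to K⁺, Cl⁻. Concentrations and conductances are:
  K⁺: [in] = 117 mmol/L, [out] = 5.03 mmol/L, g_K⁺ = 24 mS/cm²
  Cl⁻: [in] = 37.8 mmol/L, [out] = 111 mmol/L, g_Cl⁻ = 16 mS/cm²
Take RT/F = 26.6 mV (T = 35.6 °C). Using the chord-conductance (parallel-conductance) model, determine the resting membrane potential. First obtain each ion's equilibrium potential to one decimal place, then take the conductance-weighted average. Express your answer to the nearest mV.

E_K⁺ = (26.6/1)·ln(5.03/117) = -83.7 mV
E_Cl⁻ = (26.6/-1)·ln(111/37.8) = -28.7 mV
Vm = (Σ gᵢEᵢ)/(Σ gᵢ) = (24·-83.7 + 16·-28.7) / (24 + 16)
= -2468.00 / 40 = -61.70 mV

-62 mV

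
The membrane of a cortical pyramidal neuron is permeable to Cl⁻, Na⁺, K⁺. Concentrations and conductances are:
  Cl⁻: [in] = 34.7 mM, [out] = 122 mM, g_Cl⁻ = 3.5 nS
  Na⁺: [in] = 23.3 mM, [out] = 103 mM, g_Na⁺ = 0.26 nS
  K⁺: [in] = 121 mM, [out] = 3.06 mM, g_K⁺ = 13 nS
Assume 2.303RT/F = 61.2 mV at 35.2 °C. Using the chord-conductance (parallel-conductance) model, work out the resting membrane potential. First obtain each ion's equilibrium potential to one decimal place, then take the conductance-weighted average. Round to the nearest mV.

-82 mV

E_Cl⁻ = (61.2/-1)·log₁₀(122/34.7) = -33.4 mV
E_Na⁺ = (61.2/1)·log₁₀(103/23.3) = 39.5 mV
E_K⁺ = (61.2/1)·log₁₀(3.06/121) = -97.7 mV
Vm = (Σ gᵢEᵢ)/(Σ gᵢ) = (3.5·-33.4 + 0.26·39.5 + 13·-97.7) / (3.5 + 0.26 + 13)
= -1376.73 / 16.76 = -82.14 mV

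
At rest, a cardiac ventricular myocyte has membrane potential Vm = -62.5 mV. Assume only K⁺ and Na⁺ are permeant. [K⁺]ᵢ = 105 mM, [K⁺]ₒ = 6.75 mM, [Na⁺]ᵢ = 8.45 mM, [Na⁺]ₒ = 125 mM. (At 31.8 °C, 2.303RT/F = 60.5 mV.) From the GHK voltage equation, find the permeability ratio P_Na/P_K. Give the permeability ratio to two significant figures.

0.024

Let α = P_Na/P_K. GHK: Vm = 60.5·log₁₀[(Kₒ + α·Naₒ)/(Kᵢ + α·Naᵢ)].
10^(Vm/60.5) = 10^(-62.5/60.5) = 0.092671
So 0.092671·(Kᵢ + α·Naᵢ) = Kₒ + α·Naₒ → α = (0.092671·105.0 − 6.75) / (125.0 − 0.092671·8.45)
α = (9.73 − 6.75) / (125.0 − 0.7831) = 2.98/124.2 = 0.02399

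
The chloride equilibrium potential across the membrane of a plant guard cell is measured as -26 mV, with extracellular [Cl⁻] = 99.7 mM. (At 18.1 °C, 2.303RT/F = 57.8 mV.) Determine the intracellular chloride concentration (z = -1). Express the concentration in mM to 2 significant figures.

Nernst: E = (57.8/-1) · log₁₀([out]/[in]), so log₁₀([out]/[in]) = -26.0 × -1 / 57.8 = 0.4498.
[out]/[in] = 10^(0.4498) = 2.817.
[in] = 99.7 / 2.817 = 35.39 mM.

35 mM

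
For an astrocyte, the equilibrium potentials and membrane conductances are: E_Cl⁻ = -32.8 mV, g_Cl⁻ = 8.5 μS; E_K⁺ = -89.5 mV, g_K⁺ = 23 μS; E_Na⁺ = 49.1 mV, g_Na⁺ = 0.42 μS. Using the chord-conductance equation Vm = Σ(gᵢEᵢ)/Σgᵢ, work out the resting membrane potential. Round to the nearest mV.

Σ gᵢEᵢ = 8.5·(-32.8) + 23·(-89.5) + 0.42·(49.1) = -2316.68
Σ gᵢ = 8.5 + 23 + 0.42 = 31.92
Vm = -2316.68 / 31.92 = -72.58 mV

-73 mV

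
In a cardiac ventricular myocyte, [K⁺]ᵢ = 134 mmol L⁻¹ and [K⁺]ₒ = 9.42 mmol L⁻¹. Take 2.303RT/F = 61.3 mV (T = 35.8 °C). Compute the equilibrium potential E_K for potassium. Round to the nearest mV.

E = (61.3/z) · log₁₀([K⁺]_out/[K⁺]_in) with z = +1.
= (61.3/1) · log₁₀(9.42/134) = 61.30 · log₁₀(0.0703)
= 61.30 · (-1.1531) = -70.68 mV

-71 mV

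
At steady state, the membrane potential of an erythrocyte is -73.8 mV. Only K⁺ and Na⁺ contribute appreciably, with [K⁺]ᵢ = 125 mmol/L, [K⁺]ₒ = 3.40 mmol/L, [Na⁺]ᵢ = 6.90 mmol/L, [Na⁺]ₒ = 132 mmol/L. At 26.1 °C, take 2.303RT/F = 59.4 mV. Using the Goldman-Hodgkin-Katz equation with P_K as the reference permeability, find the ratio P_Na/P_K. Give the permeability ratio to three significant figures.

Let α = P_Na/P_K. GHK: Vm = 59.4·log₁₀[(Kₒ + α·Naₒ)/(Kᵢ + α·Naᵢ)].
10^(Vm/59.4) = 10^(-73.8/59.4) = 0.057224
So 0.057224·(Kᵢ + α·Naᵢ) = Kₒ + α·Naₒ → α = (0.057224·125.0 − 3.4) / (132.0 − 0.057224·6.9)
α = (7.153 − 3.4) / (132.0 − 0.3948) = 3.753/131.6 = 0.02852

0.0285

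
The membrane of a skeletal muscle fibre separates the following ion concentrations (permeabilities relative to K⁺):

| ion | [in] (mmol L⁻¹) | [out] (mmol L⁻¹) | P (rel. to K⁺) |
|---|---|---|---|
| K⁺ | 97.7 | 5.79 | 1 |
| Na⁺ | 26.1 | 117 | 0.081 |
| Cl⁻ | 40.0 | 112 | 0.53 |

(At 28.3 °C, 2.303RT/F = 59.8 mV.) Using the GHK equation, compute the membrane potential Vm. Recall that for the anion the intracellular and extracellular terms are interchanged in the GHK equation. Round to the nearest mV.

-38 mV

Vm = 59.8 · log₁₀[(Σ P·[cation]ₒ + Σ P·[anion]ᵢ) / (Σ P·[cation]ᵢ + Σ P·[anion]ₒ)]
Numerator = 1×5.79 + 0.081×117 + 0.53×40.0 = 36.47
Denominator = 1×97.7 + 0.081×26.1 + 0.53×112 = 159.2
Vm = 59.8 · log₁₀(0.2291) = 59.8 × (-0.6400) = -38.27 mV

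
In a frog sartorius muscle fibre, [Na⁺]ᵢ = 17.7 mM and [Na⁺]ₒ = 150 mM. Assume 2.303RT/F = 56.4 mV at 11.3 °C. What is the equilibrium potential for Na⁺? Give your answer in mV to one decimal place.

52.3 mV

E = (56.4/z) · log₁₀([Na⁺]_out/[Na⁺]_in) with z = +1.
= (56.4/1) · log₁₀(150/17.7) = 56.40 · log₁₀(8.475)
= 56.40 · (0.9281) = 52.35 mV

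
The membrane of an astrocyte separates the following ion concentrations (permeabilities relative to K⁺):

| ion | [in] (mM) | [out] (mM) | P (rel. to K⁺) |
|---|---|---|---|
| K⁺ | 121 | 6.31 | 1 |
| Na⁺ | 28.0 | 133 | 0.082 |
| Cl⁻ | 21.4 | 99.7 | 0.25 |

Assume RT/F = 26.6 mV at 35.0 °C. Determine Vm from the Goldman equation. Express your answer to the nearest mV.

Vm = 26.6 · ln[(Σ P·[cation]ₒ + Σ P·[anion]ᵢ) / (Σ P·[cation]ᵢ + Σ P·[anion]ₒ)]
Numerator = 1×6.31 + 0.082×133 + 0.25×21.4 = 22.57
Denominator = 1×121 + 0.082×28.0 + 0.25×99.7 = 148.2
Vm = 26.6 · ln(0.15225) = 26.6 × (-1.8823) = -50.07 mV

-50 mV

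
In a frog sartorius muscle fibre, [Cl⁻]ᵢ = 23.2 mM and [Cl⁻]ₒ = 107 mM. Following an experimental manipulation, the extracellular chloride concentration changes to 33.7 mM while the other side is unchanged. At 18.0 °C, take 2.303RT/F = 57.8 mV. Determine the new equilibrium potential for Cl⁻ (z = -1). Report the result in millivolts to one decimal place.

-9.4 mV

After the shift: [Cl⁻]_out = 33.7, [Cl⁻]_in = 23.2 mM.
E_new = (57.8/-1)·log₁₀(33.7/23.2) = -57.80 · (0.1621) = -9.37 mV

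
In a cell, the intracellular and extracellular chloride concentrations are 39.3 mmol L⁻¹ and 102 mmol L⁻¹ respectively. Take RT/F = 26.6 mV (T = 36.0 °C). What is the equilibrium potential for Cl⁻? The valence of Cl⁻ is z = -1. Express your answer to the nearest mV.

-25 mV

E = (26.6/z) · ln([Cl⁻]_out/[Cl⁻]_in) with z = -1.
For an anion, dividing by z = -1 reverses the sign.
= (26.6/-1) · ln(102/39.3) = -26.60 · ln(2.595)
= -26.60 · (0.9537) = -25.37 mV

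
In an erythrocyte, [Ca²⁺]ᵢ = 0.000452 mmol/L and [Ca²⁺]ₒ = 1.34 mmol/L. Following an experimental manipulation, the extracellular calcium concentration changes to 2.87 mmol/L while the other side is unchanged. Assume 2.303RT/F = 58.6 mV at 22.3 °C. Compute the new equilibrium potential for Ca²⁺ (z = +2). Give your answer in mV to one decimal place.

After the shift: [Ca²⁺]_out = 2.87, [Ca²⁺]_in = 0.000452 mmol/L.
E_new = (58.6/2)·log₁₀(2.87/0.000452) = 29.30 · (3.8027) = 111.42 mV

111.4 mV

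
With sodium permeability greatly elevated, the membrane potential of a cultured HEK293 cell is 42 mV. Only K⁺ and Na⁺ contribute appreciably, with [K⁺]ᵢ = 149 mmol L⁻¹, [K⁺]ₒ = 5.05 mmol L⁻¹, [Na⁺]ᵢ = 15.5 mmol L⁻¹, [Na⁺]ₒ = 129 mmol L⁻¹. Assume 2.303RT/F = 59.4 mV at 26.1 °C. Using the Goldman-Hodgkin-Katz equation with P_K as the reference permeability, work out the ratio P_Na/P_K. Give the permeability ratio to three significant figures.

Let α = P_Na/P_K. GHK: Vm = 59.4·log₁₀[(Kₒ + α·Naₒ)/(Kᵢ + α·Naᵢ)].
10^(Vm/59.4) = 10^(42.0/59.4) = 5.0941
So 5.0941·(Kᵢ + α·Naᵢ) = Kₒ + α·Naₒ → α = (5.0941·149.0 − 5.05) / (129.0 − 5.0941·15.5)
α = (759 − 5.05) / (129.0 − 78.96) = 754/50.04 = 15.07

15.1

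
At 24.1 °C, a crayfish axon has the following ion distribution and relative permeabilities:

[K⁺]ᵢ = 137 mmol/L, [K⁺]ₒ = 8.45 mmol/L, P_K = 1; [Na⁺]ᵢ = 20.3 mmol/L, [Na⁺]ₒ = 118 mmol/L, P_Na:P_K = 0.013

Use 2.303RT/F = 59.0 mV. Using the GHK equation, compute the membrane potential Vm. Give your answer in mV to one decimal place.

Vm = 59.0 · log₁₀[(Σ P·[cation]ₒ + Σ P·[anion]ᵢ) / (Σ P·[cation]ᵢ + Σ P·[anion]ₒ)]
Numerator = 1×8.45 + 0.013×118 = 9.984
Denominator = 1×137 + 0.013×20.3 = 137.3
Vm = 59.0 · log₁₀(0.072736) = 59.0 × (-1.1383) = -67.16 mV

-67.2 mV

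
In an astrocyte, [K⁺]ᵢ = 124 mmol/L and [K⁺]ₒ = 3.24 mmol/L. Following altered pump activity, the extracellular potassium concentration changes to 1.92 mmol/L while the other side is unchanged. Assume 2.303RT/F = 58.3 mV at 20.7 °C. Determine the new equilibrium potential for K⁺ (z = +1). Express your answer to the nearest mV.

-106 mV

After the shift: [K⁺]_out = 1.92, [K⁺]_in = 124 mmol/L.
E_new = (58.3/1)·log₁₀(1.92/124) = 58.30 · (-1.8101) = -105.53 mV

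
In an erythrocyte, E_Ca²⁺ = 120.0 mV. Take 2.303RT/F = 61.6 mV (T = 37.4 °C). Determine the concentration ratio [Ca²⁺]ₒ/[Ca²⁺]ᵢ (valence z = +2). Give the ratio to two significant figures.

7900

log₁₀([out]/[in]) = E·z/(61.6) = 120.0 × 2 / 61.6 = 3.8961
[out]/[in] = 10^(3.8961) = 7872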